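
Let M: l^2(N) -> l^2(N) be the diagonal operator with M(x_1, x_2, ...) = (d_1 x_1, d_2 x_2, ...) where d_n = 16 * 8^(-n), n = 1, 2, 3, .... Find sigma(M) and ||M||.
sigma(M) = {16 * 8^(-n) : n ≥ 1} ∪ {0}; ||M|| = 2

A bounded diagonal operator on l^2 with diagonal entries d_n has spectrum equal to the closure of {d_n : n ≥ 1}: every d_n is an eigenvalue (with eigenvector e_n), so {d_n} ⊂ sigma(M); the spectrum is closed, so its closure is too; and for lambda not in the closure, (M - lambda I) has bounded inverse (the diagonal entries 1/(d_n - lambda) are bounded). For our sequence d_n = 16 * 8^(-n), n = 1, 2, 3, ...:
  - {d_n} = {16 * 8^(-n) : n ≥ 1}; the only limit point is 0
  - closure = {16 * 8^(-n) : n ≥ 1} ∪ {0}
For the norm: a diagonal operator has ||M|| = sup_n |d_n|. Here d_n = 16 * 8^(-n) is positive and decreasing, so sup_n |d_n| = d_1 = 16/8 = 2. So ||M|| = 2.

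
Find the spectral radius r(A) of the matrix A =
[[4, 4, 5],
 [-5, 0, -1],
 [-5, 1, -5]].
r(A) ≈ 5.7038

The eigenvalues of A are the roots of its characteristic polynomial. With M = A (coefficients from the trace, the sum of principal 2x2 minors, and det A):
  p(λ) = det(λ I - M) = λ^3 + λ^2 + 26λ + 101.
No integer candidate from the rational root theorem (±divisors of 101) is a root, so the roots are irrational. The cubic discriminant is Δ = -298191 < 0, so there is one real root and a complex-conjugate pair. p(-4) = -51 and p(-3) = 5 have opposite signs, so a root lies in (-4, -3); Newton's method refines it to λ ≈ -3.1045. Dividing out (λ - (-3.1045)) leaves approximately λ^2 - 2.1045λ + 32.5334. For λ^2 - 2.1045λ + 32.5334 the discriminant is -125.7048. It is negative, so the remaining roots are the complex-conjugate pair λ ≈ 1.0522 ± 5.6059i. Their product equals the constant term, so |λ|^2 ≈ 32.5334 and |λ| ≈ 5.7038.
Thus the eigenvalues (to 4 decimals) are -3.1045 (modulus 3.1045); 1.0522 ± 5.6059i (modulus 5.7038). The spectral radius is the largest modulus: r(A) ≈ 5.7038. (Cross-check: r(A) ≤ ||A||_2 ≈ 10.6068; equality holds whenever A is normal, though it can also hold for some non-normal A.)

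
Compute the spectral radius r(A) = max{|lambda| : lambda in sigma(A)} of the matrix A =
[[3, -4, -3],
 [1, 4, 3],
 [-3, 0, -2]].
r(A) ≈ 5.1534

The eigenvalues of A are the roots of its characteristic polynomial. With M = A (coefficients from the trace, the sum of principal 2x2 minors, and det A):
  p(λ) = det(λ I - M) = λ^3 - 5λ^2 - 7λ + 32.
No integer candidate from the rational root theorem (±divisors of 32) is a root, so the roots are irrational. The cubic discriminant is Δ = 11109 > 0, so there are three distinct real roots. p(-3) = -19 and p(-2) = 18 have opposite signs, so a root lies in (-3, -2); Newton's method refines it to λ ≈ -2.5698. p(2) = 6 and p(3) = -7 have opposite signs, so a root lies in (2, 3); Newton's method refines it to λ ≈ 2.4164. p(5) = -3 and p(6) = 26 have opposite signs, so a root lies in (5, 6); Newton's method refines it to λ ≈ 5.1534. Check (Vieta): the three roots sum to 5, matching tr M = 5.
Thus the eigenvalues (to 4 decimals) are -2.5698 (modulus 2.5698); 2.4164 (modulus 2.4164); 5.1534 (modulus 5.1534). The spectral radius is the largest modulus: r(A) ≈ 5.1534. (Cross-check: r(A) ≤ ||A||_2 ≈ 7.2579; equality holds whenever A is normal, though it can also hold for some non-normal A.)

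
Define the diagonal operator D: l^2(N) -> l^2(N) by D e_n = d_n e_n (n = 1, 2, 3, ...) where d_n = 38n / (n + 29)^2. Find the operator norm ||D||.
||D|| = 19/58 (attained at n = 29)

For D diagonal, ||D|| = sup_n |d_n|. Treat f(x) = 38x / (x + 29)^2 for real x > 0. By the quotient rule, f'(x) = 38(29 - x)/(x + 29)^3, which is positive for x < 29 and negative for x > 29. So f has a unique maximum at x = 29, and since 29 is a positive integer, the supremum over n ≥ 1 is attained at n = 29: d_29 = 38·29/(29 + 29)^2 = 38·29/3364 = 19/58. Hence ||D|| = 19/58.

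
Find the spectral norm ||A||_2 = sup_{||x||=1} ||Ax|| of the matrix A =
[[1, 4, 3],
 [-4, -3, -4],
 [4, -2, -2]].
||A||_2 ≈ 7.9389 (= sqrt(largest eigenvalue of A^T A))

||A||_2 = sigma_max(A) = sqrt(lambda_max(A^T A)). Form the symmetric matrix M = A^T A =
[[33, 8, 11],
 [8, 29, 28],
 [11, 28, 29]].
Its characteristic polynomial (trace, sum of principal 2x2 minors, determinant of M give the coefficients) is
  p(λ) = det(λ I - M) = λ^3 - 91λ^2 + 1786λ - 1444.
No integer candidate from the rational root theorem (±divisors of 1444) is a root, so the roots are irrational. The cubic discriminant is Δ = 3442249076 > 0, so there are three distinct real roots. p(0) = -1444 and p(1) = 252 have opposite signs, so a root lies in (0, 1); Newton's method refines it to λ ≈ 0.8445. p(27) = 122 and p(28) = -828 have opposite signs, so a root lies in (27, 28); Newton's method refines it to λ ≈ 27.1295. p(63) = -58 and p(64) = 2268 have opposite signs, so a root lies in (63, 64); Newton's method refines it to λ ≈ 63.026. Check (Vieta): the three roots sum to 91, matching tr M = 91.
So the eigenvalues of A^T A are ≈ 0.8445, 27.1295, 63.026 (all ≥ 0, as they must be for A^T A). The largest is λ_max ≈ 63.026, hence ||A||_2 = sqrt(λ_max) ≈ 7.9389.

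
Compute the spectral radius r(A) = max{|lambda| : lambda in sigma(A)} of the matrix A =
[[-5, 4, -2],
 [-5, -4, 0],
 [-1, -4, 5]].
r(A) ≈ 5.9232

The eigenvalues of A are the roots of its characteristic polynomial. With M = A (coefficients from the trace, the sum of principal 2x2 minors, and det A):
  p(λ) = det(λ I - M) = λ^3 + 4λ^2 - 7λ - 168.
No integer candidate from the rational root theorem (±divisors of 168) is a root, so the roots are irrational. The cubic discriminant is Δ = -632212 < 0, so there is one real root and a complex-conjugate pair. p(4) = -68 and p(5) = 22 have opposite signs, so a root lies in (4, 5); Newton's method refines it to λ ≈ 4.7885. Dividing out (λ - (4.7885)) leaves approximately λ^2 + 8.7885λ + 35.0839. For λ^2 + 8.7885λ + 35.0839 the discriminant is -63.0978. It is negative, so the remaining roots are the complex-conjugate pair λ ≈ -4.3943 ± 3.9717i. Their product equals the constant term, so |λ|^2 ≈ 35.0839 and |λ| ≈ 5.9232.
Thus the eigenvalues (to 4 decimals) are 4.7885 (modulus 4.7885); -4.3943 ± 3.9717i (modulus 5.9232). The spectral radius is the largest modulus: r(A) ≈ 5.9232. (Cross-check: r(A) ≤ ||A||_2 ≈ 8.2507; equality holds whenever A is normal, though it can also hold for some non-normal A.)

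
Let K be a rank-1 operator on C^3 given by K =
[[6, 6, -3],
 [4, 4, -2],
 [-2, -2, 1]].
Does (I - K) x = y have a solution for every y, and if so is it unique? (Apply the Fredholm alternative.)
(I - K) is invertible (det(I - K) = -10 ≠ 0), so for every y in C^3 the equation (I - K) x = y has a unique solution.

K has rank 1, so it is an outer product K = u v^T: every row of K is a multiple of one row vector. Reading off the entries, u = (3, 2, -1) and v = (2, 2, -1) (row i of K equals u_i·v^T). A rank-one matrix u v^T satisfies K u = u (v·u) and kills the (2)-dimensional subspace v^⊥, so its characteristic polynomial is lambda^2 (lambda - v·u) with v·u = tr K = 11. Hence the eigenvalues of I - K are 1 (multiplicity 2) and 1 - (11) = -10, so det(I - K) = -10. (Direct check: I - K =
[[-5, -6, 3],
 [-4, -3, 2],
 [2, 2, 0]]
has determinant -10.) The finite-dimensional Fredholm alternative says: either (I - K) is invertible, or ker(I - K) ≠ {0} and then range(I - K) = ker((I - K)^*)^⊥, with dim ker(I - K) = dim ker((I - K)^*). Since det(I - K) ≠ 0, 1 is not an eigenvalue of K and ker(I - K) = {0}, so we are in the first case: for every y there is a unique x = (I - K)^(-1) y. Explicitly, by the Sherman–Morrison formula, (I - u v^T)^(-1) = I + u v^T/(1 - v·u), i.e. (I - K)^(-1) = I + K/(-10).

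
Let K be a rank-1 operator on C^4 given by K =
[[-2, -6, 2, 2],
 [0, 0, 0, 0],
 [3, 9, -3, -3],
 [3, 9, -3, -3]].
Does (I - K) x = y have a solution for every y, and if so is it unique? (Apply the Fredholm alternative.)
(I - K) is invertible (det(I - K) = 9 ≠ 0), so for every y in C^4 the equation (I - K) x = y has a unique solution.

K has rank 1, so it is an outer product K = u v^T: every row of K is a multiple of one row vector. Reading off the entries, u = (-2, 0, 3, 3) and v = (1, 3, -1, -1) (row i of K equals u_i·v^T). A rank-one matrix u v^T satisfies K u = u (v·u) and kills the (3)-dimensional subspace v^⊥, so its characteristic polynomial is lambda^3 (lambda - v·u) with v·u = tr K = -8. Hence the eigenvalues of I - K are 1 (multiplicity 3) and 1 - (-8) = 9, so det(I - K) = 9. (Direct check: I - K =
[[3, 6, -2, -2],
 [0, 1, 0, 0],
 [-3, -9, 4, 3],
 [-3, -9, 3, 4]]
has determinant 9.) The finite-dimensional Fredholm alternative says: either (I - K) is invertible, or ker(I - K) ≠ {0} and then range(I - K) = ker((I - K)^*)^⊥, with dim ker(I - K) = dim ker((I - K)^*). Since det(I - K) ≠ 0, 1 is not an eigenvalue of K and ker(I - K) = {0}, so we are in the first case: for every y there is a unique x = (I - K)^(-1) y. Explicitly, by the Sherman–Morrison formula, (I - u v^T)^(-1) = I + u v^T/(1 - v·u), i.e. (I - K)^(-1) = I + K/(9).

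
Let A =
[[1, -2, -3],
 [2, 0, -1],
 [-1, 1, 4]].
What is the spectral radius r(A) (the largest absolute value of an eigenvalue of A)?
r(A) ≈ 4.069

The eigenvalues of A are the roots of its characteristic polynomial. With M = A (coefficients from the trace, the sum of principal 2x2 minors, and det A):
  p(λ) = det(λ I - M) = λ^3 - 5λ^2 + 6λ - 9.
No integer candidate from the rational root theorem (±divisors of 9) is a root, so the roots are irrational. The cubic discriminant is Δ = -1791 < 0, so there is one real root and a complex-conjugate pair. p(4) = -1 and p(5) = 21 have opposite signs, so a root lies in (4, 5); Newton's method refines it to λ ≈ 4.069. Dividing out (λ - (4.069)) leaves approximately λ^2 - 0.931λ + 2.2118. For λ^2 - 0.931λ + 2.2118 the discriminant is -7.9806. It is negative, so the remaining roots are the complex-conjugate pair λ ≈ 0.4655 ± 1.4125i. Their product equals the constant term, so |λ|^2 ≈ 2.2118 and |λ| ≈ 1.4872.
Thus the eigenvalues (to 4 decimals) are 4.069 (modulus 4.069); 0.4655 ± 1.4125i (modulus 1.4872). The spectral radius is the largest modulus: r(A) ≈ 4.069. (Cross-check: r(A) ≤ ||A||_2 ≈ 5.7696; equality holds whenever A is normal, though it can also hold for some non-normal A.)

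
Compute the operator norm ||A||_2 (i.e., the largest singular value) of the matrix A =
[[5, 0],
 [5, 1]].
||A||_2 = sqrt((51 + sqrt(2501))/2) ≈ 7.1067 (= sqrt(largest eigenvalue of A^T A))

||A||_2 = sigma_max(A) = sqrt(lambda_max(A^T A)). Form the symmetric matrix M = A^T A =
[[50, 5],
 [5, 1]].
Its characteristic polynomial (trace, determinant of M give the coefficients) is
  p(λ) = det(λ I - M) = λ^2 - 51λ + 25.
For λ^2 - 51λ + 25 the discriminant is 2501. It is nonnegative but not a perfect square, so the roots are real and irrational: λ = (51 ± sqrt(2501))/2 ≈ 50.505, 0.495.
So the eigenvalues of A^T A are ≈ 0.495, 50.505 (all ≥ 0, as they must be for A^T A). The largest is λ_max = (51 + sqrt(2501))/2 ≈ 50.505, hence ||A||_2 = sqrt(λ_max) = sqrt((51 + sqrt(2501))/2) ≈ 7.1067.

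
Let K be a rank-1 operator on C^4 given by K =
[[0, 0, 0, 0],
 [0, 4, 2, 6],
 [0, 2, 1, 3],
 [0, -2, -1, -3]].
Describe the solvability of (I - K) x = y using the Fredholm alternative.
(I - K) is invertible (det(I - K) = -1 ≠ 0), so for every y in C^4 the equation (I - K) x = y has a unique solution.

K has rank 1, so it is an outer product K = u v^T: every row of K is a multiple of one row vector. Reading off the entries, u = (0, 2, 1, -1) and v = (0, 2, 1, 3) (row i of K equals u_i·v^T). A rank-one matrix u v^T satisfies K u = u (v·u) and kills the (3)-dimensional subspace v^⊥, so its characteristic polynomial is lambda^3 (lambda - v·u) with v·u = tr K = 2. Hence the eigenvalues of I - K are 1 (multiplicity 3) and 1 - (2) = -1, so det(I - K) = -1. (Direct check: I - K =
[[1, 0, 0, 0],
 [0, -3, -2, -6],
 [0, -2, 0, -3],
 [0, 2, 1, 4]]
has determinant -1.) The finite-dimensional Fredholm alternative says: either (I - K) is invertible, or ker(I - K) ≠ {0} and then range(I - K) = ker((I - K)^*)^⊥, with dim ker(I - K) = dim ker((I - K)^*). Since det(I - K) ≠ 0, 1 is not an eigenvalue of K and ker(I - K) = {0}, so we are in the first case: for every y there is a unique x = (I - K)^(-1) y. Explicitly, by the Sherman–Morrison formula, (I - u v^T)^(-1) = I + u v^T/(1 - v·u), i.e. (I - K)^(-1) = I - K.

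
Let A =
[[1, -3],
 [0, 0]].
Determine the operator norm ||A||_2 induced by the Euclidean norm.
||A||_2 = sqrt(10) ≈ 3.1623 (= sqrt(largest eigenvalue of A^T A))

||A||_2 = sigma_max(A) = sqrt(lambda_max(A^T A)). Form the symmetric matrix M = A^T A =
[[1, -3],
 [-3, 9]].
Its characteristic polynomial (trace, determinant of M give the coefficients) is
  p(λ) = det(λ I - M) = λ^2 - 10λ.
For λ^2 - 10λ the discriminant is 100. It is a perfect square (10^2), so the roots are rational: λ = (10 ± 10)/2 = 10, 0.
So the eigenvalues of A^T A are ≈ 0, 10 (all ≥ 0, as they must be for A^T A). The largest is λ_max = 10, hence ||A||_2 = sqrt(λ_max) = sqrt(10) ≈ 3.1623.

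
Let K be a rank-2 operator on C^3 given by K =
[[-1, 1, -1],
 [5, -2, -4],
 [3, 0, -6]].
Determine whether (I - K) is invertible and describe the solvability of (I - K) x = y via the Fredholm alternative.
(I - K) is invertible (det(I - K) = 28 ≠ 0), so for every y in C^3 the equation (I - K) x = y has a unique solution.

K has rank 2 and factors as K = U V^T = u1 v1^T + u2 v2^T with u1 = (-1, -1, -3), v1 = (1, -1, 1), u2 = (0, -3, -3), v2 = (-2, 1, 1) (multiplying out reproduces the displayed K). The nonzero eigenvalues of U V^T coincide with those of the 2 x 2 matrix G = V^T U = [[v1·u1, v1·u2], [v2·u1, v2·u2]] = [[-3, 0], [-2, -6]], and by the Sylvester determinant identity det(I_3 - U V^T) = det(I_2 - V^T U) = det([[4, 0], [2, 7]]) = (4)(7) - (0)(2) = 28. (Direct check: I - K =
[[2, -1, 1],
 [-5, 3, 4],
 [-3, 0, 7]]
has determinant 28.) The finite-dimensional Fredholm alternative says: either (I - K) is invertible, or ker(I - K) ≠ {0} and then range(I - K) = ker((I - K)^*)^⊥, with dim ker(I - K) = dim ker((I - K)^*). Since det(I - K) ≠ 0, 1 is not an eigenvalue of K and ker(I - K) = {0}, so we are in the first case: for every y there is a unique x = (I - K)^(-1) y. (Explicitly, by the Woodbury identity, (I - U V^T)^(-1) = I + U (I_2 - G)^(-1) V^T.)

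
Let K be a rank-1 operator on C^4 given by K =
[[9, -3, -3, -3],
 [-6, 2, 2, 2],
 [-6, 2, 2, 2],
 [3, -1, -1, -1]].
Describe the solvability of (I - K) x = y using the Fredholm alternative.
(I - K) is invertible (det(I - K) = -11 ≠ 0), so for every y in C^4 the equation (I - K) x = y has a unique solution.

K has rank 1, so it is an outer product K = u v^T: every row of K is a multiple of one row vector. Reading off the entries, u = (-3, 2, 2, -1) and v = (-3, 1, 1, 1) (row i of K equals u_i·v^T). A rank-one matrix u v^T satisfies K u = u (v·u) and kills the (3)-dimensional subspace v^⊥, so its characteristic polynomial is lambda^3 (lambda - v·u) with v·u = tr K = 12. Hence the eigenvalues of I - K are 1 (multiplicity 3) and 1 - (12) = -11, so det(I - K) = -11. (Direct check: I - K =
[[-8, 3, 3, 3],
 [6, -1, -2, -2],
 [6, -2, -1, -2],
 [-3, 1, 1, 2]]
has determinant -11.) The finite-dimensional Fredholm alternative says: either (I - K) is invertible, or ker(I - K) ≠ {0} and then range(I - K) = ker((I - K)^*)^⊥, with dim ker(I - K) = dim ker((I - K)^*). Since det(I - K) ≠ 0, 1 is not an eigenvalue of K and ker(I - K) = {0}, so we are in the first case: for every y there is a unique x = (I - K)^(-1) y. Explicitly, by the Sherman–Morrison formula, (I - u v^T)^(-1) = I + u v^T/(1 - v·u), i.e. (I - K)^(-1) = I + K/(-11).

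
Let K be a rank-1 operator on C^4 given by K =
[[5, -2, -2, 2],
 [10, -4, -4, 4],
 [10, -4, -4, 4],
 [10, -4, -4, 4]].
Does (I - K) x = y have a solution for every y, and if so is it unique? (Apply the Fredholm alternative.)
(I - K) is singular (det(I - K) = 0, i.e. 1 ∈ sigma(K)). (I - K) x = y is solvable iff y ⊥ ker((I - K)^*) = span{(5, -2, -2, 2)}, i.e. iff 5y_1 - 2y_2 - 2y_3 + 2y_4 = 0. When solvable, the solutions are x = y + c·(1, 2, 2, 2), c arbitrary (ker(I - K) = span{(1, 2, 2, 2)}, dimension 1).

K has rank 1, so it is an outer product K = u v^T: every row of K is a multiple of one row vector. Reading off the entries, u = (1, 2, 2, 2) and v = (5, -2, -2, 2) (row i of K equals u_i·v^T). A rank-one matrix u v^T satisfies K u = u (v·u) and kills the (3)-dimensional subspace v^⊥, so its characteristic polynomial is lambda^3 (lambda - v·u) with v·u = tr K = 1. Hence the eigenvalues of I - K are 1 (multiplicity 3) and 1 - (1) = 0, so det(I - K) = 0. (Direct check: I - K =
[[-4, 2, 2, -2],
 [-10, 5, 4, -4],
 [-10, 4, 5, -4],
 [-10, 4, 4, -3]]
has determinant 0.) So 1 is an eigenvalue of K and (I - K) is not invertible. The finite-dimensional Fredholm alternative says: either (I - K) is invertible, or ker(I - K) ≠ {0} and then range(I - K) = ker((I - K)^*)^⊥, with dim ker(I - K) = dim ker((I - K)^*). We are in the second case, so we need both kernels. Kernel of I - K: (I - K) u = u - u (v·u) = u - u = 0, so ker(I - K) = span{u} = span{(1, 2, 2, 2)} (it is exactly 1-dimensional because rank(I - K) = 3). Kernel of the adjoint: K is real, so (I - K)^* = I - K^T = I - v u^T, and (I - v u^T) v = v - v (u·v) = 0; hence ker((I - K)^*) = span{v} = span{(5, -2, -2, 2)}. Therefore (I - K) x = y is solvable iff <y, v> = 0, i.e. iff 5y_1 - 2y_2 - 2y_3 + 2y_4 = 0. When this holds, K y = u (v·y) = 0, so (I - K) y = y and x = y is a particular solution; the full solution set is the line x = y + c·u = y + c·(1, 2, 2, 2), c ∈ C.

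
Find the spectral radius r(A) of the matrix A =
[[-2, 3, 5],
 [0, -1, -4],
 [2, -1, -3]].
r(A) ≈ 6.7132

The eigenvalues of A are the roots of its characteristic polynomial. With M = A (coefficients from the trace, the sum of principal 2x2 minors, and det A):
  p(λ) = det(λ I - M) = λ^3 + 6λ^2 - 3λ + 12.
No integer candidate from the rational root theorem (±divisors of 12) is a root, so the roots are irrational. The cubic discriminant is Δ = -17712 < 0, so there is one real root and a complex-conjugate pair. p(-7) = -16 and p(-6) = 30 have opposite signs, so a root lies in (-7, -6); Newton's method refines it to λ ≈ -6.7132. Dividing out (λ - (-6.7132)) leaves approximately λ^2 - 0.7132λ + 1.7875. For λ^2 - 0.7132λ + 1.7875 the discriminant is -6.6415. It is negative, so the remaining roots are the complex-conjugate pair λ ≈ 0.3566 ± 1.2886i. Their product equals the constant term, so |λ|^2 ≈ 1.7875 and |λ| ≈ 1.337.
Thus the eigenvalues (to 4 decimals) are -6.7132 (modulus 6.7132); 0.3566 ± 1.2886i (modulus 1.337). The spectral radius is the largest modulus: r(A) ≈ 6.7132. (Cross-check: r(A) ≤ ||A||_2 ≈ 8.0907; equality holds whenever A is normal, though it can also hold for some non-normal A.)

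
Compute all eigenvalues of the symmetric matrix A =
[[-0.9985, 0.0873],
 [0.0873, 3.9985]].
sigma(A) ≈ {-1, 4}

A is real symmetric, so its spectrum consists of real eigenvalues. Expanding the characteristic polynomial of the displayed matrix gives
  det(λ I - A) = p(λ) = λ^2 + (-3)λ + (-4).
Solving p(λ) = 0 yields eigenvalues ≈ -1, 4. (A is shown rounded to 4 decimals, so these recover the underlying integer eigenvalues to within that precision.)
Verification: the trace of A = 3 equals the sum of eigenvalues 3, and det(A) ≈ -4.0001 matches the eigenvalue product -4.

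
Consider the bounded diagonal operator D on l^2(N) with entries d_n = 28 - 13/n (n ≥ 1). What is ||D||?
||D|| = 28

For a diagonal operator on l^2 with entries d_n, ||D|| = sup_n |d_n|. Here d_1 = 15, d_2 = 43/2, ..., and d_n = 28 - 13/n increases monotonically toward 28. All terms lie in [15, 28), so |d_n| = d_n and the supremum is the limit 28, which is not attained by any individual d_n. Hence ||D|| = 28.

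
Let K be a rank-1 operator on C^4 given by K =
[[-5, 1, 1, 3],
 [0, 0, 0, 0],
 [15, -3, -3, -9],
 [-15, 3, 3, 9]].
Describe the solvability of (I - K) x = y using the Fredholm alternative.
(I - K) is singular (det(I - K) = 0, i.e. 1 ∈ sigma(K)). (I - K) x = y is solvable iff y ⊥ ker((I - K)^*) = span{(-5, 1, 1, 3)}, i.e. iff -5y_1 + y_2 + y_3 + 3y_4 = 0. When solvable, the solutions are x = y + c·(1, 0, -3, 3), c arbitrary (ker(I - K) = span{(1, 0, -3, 3)}, dimension 1).

K has rank 1, so it is an outer product K = u v^T: every row of K is a multiple of one row vector. Reading off the entries, u = (1, 0, -3, 3) and v = (-5, 1, 1, 3) (row i of K equals u_i·v^T). A rank-one matrix u v^T satisfies K u = u (v·u) and kills the (3)-dimensional subspace v^⊥, so its characteristic polynomial is lambda^3 (lambda - v·u) with v·u = tr K = 1. Hence the eigenvalues of I - K are 1 (multiplicity 3) and 1 - (1) = 0, so det(I - K) = 0. (Direct check: I - K =
[[6, -1, -1, -3],
 [0, 1, 0, 0],
 [-15, 3, 4, 9],
 [15, -3, -3, -8]]
has determinant 0.) So 1 is an eigenvalue of K and (I - K) is not invertible. The finite-dimensional Fredholm alternative says: either (I - K) is invertible, or ker(I - K) ≠ {0} and then range(I - K) = ker((I - K)^*)^⊥, with dim ker(I - K) = dim ker((I - K)^*). We are in the second case, so we need both kernels. Kernel of I - K: (I - K) u = u - u (v·u) = u - u = 0, so ker(I - K) = span{u} = span{(1, 0, -3, 3)} (it is exactly 1-dimensional because rank(I - K) = 3). Kernel of the adjoint: K is real, so (I - K)^* = I - K^T = I - v u^T, and (I - v u^T) v = v - v (u·v) = 0; hence ker((I - K)^*) = span{v} = span{(-5, 1, 1, 3)}. Therefore (I - K) x = y is solvable iff <y, v> = 0, i.e. iff -5y_1 + y_2 + y_3 + 3y_4 = 0. When this holds, K y = u (v·y) = 0, so (I - K) y = y and x = y is a particular solution; the full solution set is the line x = y + c·u = y + c·(1, 0, -3, 3), c ∈ C.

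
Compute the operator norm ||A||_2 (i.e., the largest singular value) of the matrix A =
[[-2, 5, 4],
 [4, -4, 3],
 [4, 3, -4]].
||A||_2 ≈ 7.6991 (= sqrt(largest eigenvalue of A^T A))

||A||_2 = sigma_max(A) = sqrt(lambda_max(A^T A)). Form the symmetric matrix M = A^T A =
[[36, -14, -12],
 [-14, 50, -4],
 [-12, -4, 41]].
Its characteristic polynomial (trace, sum of principal 2x2 minors, determinant of M give the coefficients) is
  p(λ) = det(λ I - M) = λ^3 - 127λ^2 + 4970λ - 56644.
No integer candidate from the rational root theorem (±divisors of 56644) is a root, so the roots are irrational. The cubic discriminant is Δ = 158118100 > 0, so there are three distinct real roots. p(20) = -44 and p(21) = 980 have opposite signs, so a root lies in (20, 21); Newton's method refines it to λ ≈ 20.0405. p(47) = 226 and p(48) = -100 have opposite signs, so a root lies in (47, 48); Newton's method refines it to λ ≈ 47.6828. p(59) = -122 and p(60) = 356 have opposite signs, so a root lies in (59, 60); Newton's method refines it to λ ≈ 59.2767. Check (Vieta): the three roots sum to 127, matching tr M = 127.
So the eigenvalues of A^T A are ≈ 20.0405, 47.6828, 59.2767 (all ≥ 0, as they must be for A^T A). The largest is λ_max ≈ 59.2767, hence ||A||_2 = sqrt(λ_max) ≈ 7.6991.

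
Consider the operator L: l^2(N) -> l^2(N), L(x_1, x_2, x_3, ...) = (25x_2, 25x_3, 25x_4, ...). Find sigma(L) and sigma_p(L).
sigma(L) = closed disk {z in C : |z| ≤ 25}; sigma_p(L) = open disk {z in C : |z| < 25}

Note L = 25·V where V is the unit left shift (V x)_k = x_{k+1}; so sigma(L) = 25·sigma(V) and ||L|| = 25||V||. ||L x||^2 = 625sum_{k≥2} |x_k|^2 ≤ 625||x||^2, with equality on {x : x_1 = 0}, so ||L|| = 25. For any lambda with |lambda| < 25, set r = lambda/25 (|r| < 1); the vector x = (1, r, r^2, ...) is in l^2 and satisfies L x = 25(r, r^2, ...) = lambda x, so lambda is an eigenvalue. On the boundary |lambda| = 25 the geometric series diverges, so no l^2 eigenvector exists, but these lambda lie in the approximate point spectrum. Hence sigma(L) is the closed disk of radius 25 and sigma_p(L) is the open disk.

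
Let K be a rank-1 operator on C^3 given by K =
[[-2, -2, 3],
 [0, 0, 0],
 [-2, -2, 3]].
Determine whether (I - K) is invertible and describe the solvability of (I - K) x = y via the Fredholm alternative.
(I - K) is singular (det(I - K) = 0, i.e. 1 ∈ sigma(K)). (I - K) x = y is solvable iff y ⊥ ker((I - K)^*) = span{(-2, -2, 3)}, i.e. iff -2y_1 - 2y_2 + 3y_3 = 0. When solvable, the solutions are x = y + c·(1, 0, 1), c arbitrary (ker(I - K) = span{(1, 0, 1)}, dimension 1).

K has rank 1, so it is an outer product K = u v^T: every row of K is a multiple of one row vector. Reading off the entries, u = (1, 0, 1) and v = (-2, -2, 3) (row i of K equals u_i·v^T). A rank-one matrix u v^T satisfies K u = u (v·u) and kills the (2)-dimensional subspace v^⊥, so its characteristic polynomial is lambda^2 (lambda - v·u) with v·u = tr K = 1. Hence the eigenvalues of I - K are 1 (multiplicity 2) and 1 - (1) = 0, so det(I - K) = 0. (Direct check: I - K =
[[3, 2, -3],
 [0, 1, 0],
 [2, 2, -2]]
has determinant 0.) So 1 is an eigenvalue of K and (I - K) is not invertible. The finite-dimensional Fredholm alternative says: either (I - K) is invertible, or ker(I - K) ≠ {0} and then range(I - K) = ker((I - K)^*)^⊥, with dim ker(I - K) = dim ker((I - K)^*). We are in the second case, so we need both kernels. Kernel of I - K: (I - K) u = u - u (v·u) = u - u = 0, so ker(I - K) = span{u} = span{(1, 0, 1)} (it is exactly 1-dimensional because rank(I - K) = 2). Kernel of the adjoint: K is real, so (I - K)^* = I - K^T = I - v u^T, and (I - v u^T) v = v - v (u·v) = 0; hence ker((I - K)^*) = span{v} = span{(-2, -2, 3)}. Therefore (I - K) x = y is solvable iff <y, v> = 0, i.e. iff -2y_1 - 2y_2 + 3y_3 = 0. When this holds, K y = u (v·y) = 0, so (I - K) y = y and x = y is a particular solution; the full solution set is the line x = y + c·u = y + c·(1, 0, 1), c ∈ C.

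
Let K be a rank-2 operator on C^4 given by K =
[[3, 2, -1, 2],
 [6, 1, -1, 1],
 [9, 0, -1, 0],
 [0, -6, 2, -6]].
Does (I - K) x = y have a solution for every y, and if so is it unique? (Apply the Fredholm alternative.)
(I - K) is invertible (det(I - K) = -12 ≠ 0), so for every y in C^4 the equation (I - K) x = y has a unique solution.

K has rank 2 and factors as K = U V^T = u1 v1^T + u2 v2^T with u1 = (0, -1, -2, -2), v1 = (-3, 1, 0, 1), u2 = (1, 1, 1, -2), v2 = (3, 2, -1, 2) (multiplying out reproduces the displayed K). The nonzero eigenvalues of U V^T coincide with those of the 2 x 2 matrix G = V^T U = [[v1·u1, v1·u2], [v2·u1, v2·u2]] = [[-3, -4], [-4, 0]], and by the Sylvester determinant identity det(I_4 - U V^T) = det(I_2 - V^T U) = det([[4, 4], [4, 1]]) = (4)(1) - (4)(4) = -12. (Direct check: I - K =
[[-2, -2, 1, -2],
 [-6, 0, 1, -1],
 [-9, 0, 2, 0],
 [0, 6, -2, 7]]
has determinant -12.) The finite-dimensional Fredholm alternative says: either (I - K) is invertible, or ker(I - K) ≠ {0} and then range(I - K) = ker((I - K)^*)^⊥, with dim ker(I - K) = dim ker((I - K)^*). Since det(I - K) ≠ 0, 1 is not an eigenvalue of K and ker(I - K) = {0}, so we are in the first case: for every y there is a unique x = (I - K)^(-1) y. (Explicitly, by the Woodbury identity, (I - U V^T)^(-1) = I + U (I_2 - G)^(-1) V^T.)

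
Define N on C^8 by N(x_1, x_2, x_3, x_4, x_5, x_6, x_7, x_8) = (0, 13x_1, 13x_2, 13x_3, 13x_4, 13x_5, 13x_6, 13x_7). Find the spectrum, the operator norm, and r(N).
sigma(N) = {0}; ||N|| = 13; r(N) = 0. (N is nilpotent with N^8 = 0.)

On C^8, N is a strictly lower-triangular matrix with 13 on the subdiagonal and zeros elsewhere, so its characteristic polynomial is lambda^8 and every eigenvalue is 0: sigma(N) = {0}. For the operator norm, N e_i = 13e_{i+1} for i = 1, ..., 7 and N e_8 = 0, so the singular values of N are 13 (with multiplicity 7) and 0; hence ||N|| = 13. The spectral radius r(N) = max|lambda| = 0. Note ||N|| > r(N) — characteristic of non-normal nilpotent operators. Indeed N^8 = 0.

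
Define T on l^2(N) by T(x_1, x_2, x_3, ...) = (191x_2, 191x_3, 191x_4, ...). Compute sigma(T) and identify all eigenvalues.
sigma(T) = closed disk {z in C : |z| ≤ 191}; sigma_p(T) = open disk {z in C : |z| < 191}

Note T = 191·V where V is the unit left shift (V x)_k = x_{k+1}; so sigma(T) = 191·sigma(V) and ||T|| = 191||V||. ||T x||^2 = 36481sum_{k≥2} |x_k|^2 ≤ 36481||x||^2, with equality on {x : x_1 = 0}, so ||T|| = 191. For any lambda with |lambda| < 191, set r = lambda/191 (|r| < 1); the vector x = (1, r, r^2, ...) is in l^2 and satisfies T x = 191(r, r^2, ...) = lambda x, so lambda is an eigenvalue. On the boundary |lambda| = 191 the geometric series diverges, so no l^2 eigenvector exists, but these lambda lie in the approximate point spectrum. Hence sigma(T) is the closed disk of radius 191 and sigma_p(T) is the open disk.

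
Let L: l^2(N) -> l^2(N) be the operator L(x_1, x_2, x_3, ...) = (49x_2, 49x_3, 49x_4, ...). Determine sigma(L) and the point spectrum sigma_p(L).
sigma(L) = closed disk {z in C : |z| ≤ 49}; sigma_p(L) = open disk {z in C : |z| < 49}

Note L = 49·V where V is the unit left shift (V x)_k = x_{k+1}; so sigma(L) = 49·sigma(V) and ||L|| = 49||V||. ||L x||^2 = 2401sum_{k≥2} |x_k|^2 ≤ 2401||x||^2, with equality on {x : x_1 = 0}, so ||L|| = 49. For any lambda with |lambda| < 49, set r = lambda/49 (|r| < 1); the vector x = (1, r, r^2, ...) is in l^2 and satisfies L x = 49(r, r^2, ...) = lambda x, so lambda is an eigenvalue. On the boundary |lambda| = 49 the geometric series diverges, so no l^2 eigenvector exists, but these lambda lie in the approximate point spectrum. Hence sigma(L) is the closed disk of radius 49 and sigma_p(L) is the open disk.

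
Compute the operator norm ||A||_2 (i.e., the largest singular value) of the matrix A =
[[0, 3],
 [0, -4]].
||A||_2 = 5 (= sqrt(largest eigenvalue of A^T A))

||A||_2 = sigma_max(A) = sqrt(lambda_max(A^T A)). Form the symmetric matrix M = A^T A =
[[0, 0],
 [0, 25]].
Its characteristic polynomial (trace, determinant of M give the coefficients) is
  p(λ) = det(λ I - M) = λ^2 - 25λ.
For λ^2 - 25λ the discriminant is 625. It is a perfect square (25^2), so the roots are rational: λ = (25 ± 25)/2 = 25, 0.
So the eigenvalues of A^T A are ≈ 0, 25 (all ≥ 0, as they must be for A^T A). The largest is λ_max = 25, hence ||A||_2 = sqrt(λ_max) = 5.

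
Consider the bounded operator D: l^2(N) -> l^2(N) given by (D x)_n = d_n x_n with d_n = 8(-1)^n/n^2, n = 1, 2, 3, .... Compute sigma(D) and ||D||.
sigma(D) = {8(-1)^n/n^2 : n ≥ 1} ∪ {0}; ||D|| = 8

A bounded diagonal operator on l^2 with diagonal entries d_n has spectrum equal to the closure of {d_n : n ≥ 1}: every d_n is an eigenvalue (with eigenvector e_n), so {d_n} ⊂ sigma(D); the spectrum is closed, so its closure is too; and for lambda not in the closure, (D - lambda I) has bounded inverse (the diagonal entries 1/(d_n - lambda) are bounded). For our sequence d_n = 8(-1)^n/n^2, n = 1, 2, 3, ...:
  - {d_n} = {8(-1)^n/n^2 : n ≥ 1}; the only limit point is 0
  - closure = {8(-1)^n/n^2 : n ≥ 1} ∪ {0}
For the norm: a diagonal operator has ||D|| = sup_n |d_n|. Here |d_n| = 8/n^2 is decreasing, so sup_n |d_n| = |d_1| = 8. So ||D|| = 8.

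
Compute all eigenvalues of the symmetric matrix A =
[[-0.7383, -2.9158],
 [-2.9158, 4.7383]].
sigma(A) ≈ {-2, 6}

A is real symmetric, so its spectrum consists of real eigenvalues. Expanding the characteristic polynomial of the displayed matrix gives
  det(λ I - A) = p(λ) = λ^2 + (-4)λ + (-12).
Solving p(λ) = 0 yields eigenvalues ≈ -2, 6. (A is shown rounded to 4 decimals, so these recover the underlying integer eigenvalues to within that precision.)
Verification: the trace of A = 4 equals the sum of eigenvalues 4, and det(A) ≈ -12.0002 matches the eigenvalue product -12.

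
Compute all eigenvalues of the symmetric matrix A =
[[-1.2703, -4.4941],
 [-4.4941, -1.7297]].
sigma(A) ≈ {-6, 3}

A is real symmetric, so its spectrum consists of real eigenvalues. Expanding the characteristic polynomial of the displayed matrix gives
  det(λ I - A) = p(λ) = λ^2 + (3)λ + (-18).
Solving p(λ) = 0 yields eigenvalues ≈ -6, 3. (A is shown rounded to 4 decimals, so these recover the underlying integer eigenvalues to within that precision.)
Verification: the trace of A = -3 equals the sum of eigenvalues -3, and det(A) ≈ -17.9997 matches the eigenvalue product -18.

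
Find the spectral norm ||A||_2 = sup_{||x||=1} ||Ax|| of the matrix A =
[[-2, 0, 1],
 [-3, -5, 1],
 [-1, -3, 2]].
||A||_2 ≈ 6.9699 (= sqrt(largest eigenvalue of A^T A))

||A||_2 = sigma_max(A) = sqrt(lambda_max(A^T A)). Form the symmetric matrix M = A^T A =
[[14, 18, -7],
 [18, 34, -11],
 [-7, -11, 6]].
Its characteristic polynomial (trace, sum of principal 2x2 minors, determinant of M give the coefficients) is
  p(λ) = det(λ I - M) = λ^3 - 54λ^2 + 270λ - 324.
No integer candidate from the rational root theorem (±divisors of 324) is a root, so the roots are irrational. The cubic discriminant is Δ = 11967264 > 0, so there are three distinct real roots. p(1) = -107 and p(2) = 8 have opposite signs, so a root lies in (1, 2); Newton's method refines it to λ ≈ 1.8879. p(3) = 27 and p(4) = -44 have opposite signs, so a root lies in (3, 4); Newton's method refines it to λ ≈ 3.5327. p(48) = -1188 and p(49) = 901 have opposite signs, so a root lies in (48, 49); Newton's method refines it to λ ≈ 48.5794. Check (Vieta): the three roots sum to 54, matching tr M = 54.
So the eigenvalues of A^T A are ≈ 1.8879, 3.5327, 48.5794 (all ≥ 0, as they must be for A^T A). The largest is λ_max ≈ 48.5794, hence ||A||_2 = sqrt(λ_max) ≈ 6.9699.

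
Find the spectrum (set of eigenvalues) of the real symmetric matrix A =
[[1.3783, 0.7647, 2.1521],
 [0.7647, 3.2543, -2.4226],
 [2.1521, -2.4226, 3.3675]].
sigma(A) ≈ {-1, 3, 6}

A is real symmetric, so its spectrum consists of real eigenvalues. Expanding the characteristic polynomial of the displayed matrix gives
  det(λ I - A) = p(λ) = λ^3 + (-8)λ^2 + (9)λ + (18).
Solving p(λ) = 0 yields eigenvalues ≈ -1, 3, 6. (A is shown rounded to 4 decimals, so these recover the underlying integer eigenvalues to within that precision.)
Verification: the trace of A = 8 equals the sum of eigenvalues 8, and det(A) ≈ -18.0000 matches the eigenvalue product -18.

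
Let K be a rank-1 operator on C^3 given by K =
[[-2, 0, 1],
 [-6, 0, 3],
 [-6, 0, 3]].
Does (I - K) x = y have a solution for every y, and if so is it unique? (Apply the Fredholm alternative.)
(I - K) is singular (det(I - K) = 0, i.e. 1 ∈ sigma(K)). (I - K) x = y is solvable iff y ⊥ ker((I - K)^*) = span{(-2, 0, 1)}, i.e. iff -2y_1 + y_3 = 0. When solvable, the solutions are x = y + c·(1, 3, 3), c arbitrary (ker(I - K) = span{(1, 3, 3)}, dimension 1).

K has rank 1, so it is an outer product K = u v^T: every row of K is a multiple of one row vector. Reading off the entries, u = (1, 3, 3) and v = (-2, 0, 1) (row i of K equals u_i·v^T). A rank-one matrix u v^T satisfies K u = u (v·u) and kills the (2)-dimensional subspace v^⊥, so its characteristic polynomial is lambda^2 (lambda - v·u) with v·u = tr K = 1. Hence the eigenvalues of I - K are 1 (multiplicity 2) and 1 - (1) = 0, so det(I - K) = 0. (Direct check: I - K =
[[3, 0, -1],
 [6, 1, -3],
 [6, 0, -2]]
has determinant 0.) So 1 is an eigenvalue of K and (I - K) is not invertible. The finite-dimensional Fredholm alternative says: either (I - K) is invertible, or ker(I - K) ≠ {0} and then range(I - K) = ker((I - K)^*)^⊥, with dim ker(I - K) = dim ker((I - K)^*). We are in the second case, so we need both kernels. Kernel of I - K: (I - K) u = u - u (v·u) = u - u = 0, so ker(I - K) = span{u} = span{(1, 3, 3)} (it is exactly 1-dimensional because rank(I - K) = 2). Kernel of the adjoint: K is real, so (I - K)^* = I - K^T = I - v u^T, and (I - v u^T) v = v - v (u·v) = 0; hence ker((I - K)^*) = span{v} = span{(-2, 0, 1)}. Therefore (I - K) x = y is solvable iff <y, v> = 0, i.e. iff -2y_1 + y_3 = 0. When this holds, K y = u (v·y) = 0, so (I - K) y = y and x = y is a particular solution; the full solution set is the line x = y + c·u = y + c·(1, 3, 3), c ∈ C.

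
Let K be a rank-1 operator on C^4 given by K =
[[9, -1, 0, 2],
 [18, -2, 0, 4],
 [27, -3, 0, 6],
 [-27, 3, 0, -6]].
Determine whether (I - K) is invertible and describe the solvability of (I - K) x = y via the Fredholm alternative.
(I - K) is singular (det(I - K) = 0, i.e. 1 ∈ sigma(K)). (I - K) x = y is solvable iff y ⊥ ker((I - K)^*) = span{(9, -1, 0, 2)}, i.e. iff 9y_1 - y_2 + 2y_4 = 0. When solvable, the solutions are x = y + c·(1, 2, 3, -3), c arbitrary (ker(I - K) = span{(1, 2, 3, -3)}, dimension 1).

K has rank 1, so it is an outer product K = u v^T: every row of K is a multiple of one row vector. Reading off the entries, u = (1, 2, 3, -3) and v = (9, -1, 0, 2) (row i of K equals u_i·v^T). A rank-one matrix u v^T satisfies K u = u (v·u) and kills the (3)-dimensional subspace v^⊥, so its characteristic polynomial is lambda^3 (lambda - v·u) with v·u = tr K = 1. Hence the eigenvalues of I - K are 1 (multiplicity 3) and 1 - (1) = 0, so det(I - K) = 0. (Direct check: I - K =
[[-8, 1, 0, -2],
 [-18, 3, 0, -4],
 [-27, 3, 1, -6],
 [27, -3, 0, 7]]
has determinant 0.) So 1 is an eigenvalue of K and (I - K) is not invertible. The finite-dimensional Fredholm alternative says: either (I - K) is invertible, or ker(I - K) ≠ {0} and then range(I - K) = ker((I - K)^*)^⊥, with dim ker(I - K) = dim ker((I - K)^*). We are in the second case, so we need both kernels. Kernel of I - K: (I - K) u = u - u (v·u) = u - u = 0, so ker(I - K) = span{u} = span{(1, 2, 3, -3)} (it is exactly 1-dimensional because rank(I - K) = 3). Kernel of the adjoint: K is real, so (I - K)^* = I - K^T = I - v u^T, and (I - v u^T) v = v - v (u·v) = 0; hence ker((I - K)^*) = span{v} = span{(9, -1, 0, 2)}. Therefore (I - K) x = y is solvable iff <y, v> = 0, i.e. iff 9y_1 - y_2 + 2y_4 = 0. When this holds, K y = u (v·y) = 0, so (I - K) y = y and x = y is a particular solution; the full solution set is the line x = y + c·u = y + c·(1, 2, 3, -3), c ∈ C.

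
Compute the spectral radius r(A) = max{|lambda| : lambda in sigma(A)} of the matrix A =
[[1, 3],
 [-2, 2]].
r(A) = sqrt(8) ≈ 2.8284

The eigenvalues of A are the roots of its characteristic polynomial. With M = A (coefficients from the trace and determinant):
  p(λ) = det(λ I - M) = λ^2 - 3λ + 8.
For λ^2 - 3λ + 8 the discriminant is -23. It is negative, so the roots are the complex-conjugate pair λ = 3/2 ± (sqrt(23)/2) i ≈ 1.5 ± 2.3979i. For a conjugate pair the product of the roots equals the constant term, so |λ|^2 = 8 and |λ| = sqrt(8) ≈ 2.8284.
Thus the eigenvalues (to 4 decimals) are 1.5 ± 2.3979i (modulus 2.8284). The spectral radius is the largest modulus: r(A) = sqrt(8) ≈ 2.8284. (Cross-check: r(A) ≤ ||A||_2 ≈ 3.6226; equality holds whenever A is normal, though it can also hold for some non-normal A.)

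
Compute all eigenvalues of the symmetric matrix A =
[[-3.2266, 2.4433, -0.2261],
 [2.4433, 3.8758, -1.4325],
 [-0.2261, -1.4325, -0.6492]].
sigma(A) ≈ {-4, -1, 5}

A is real symmetric, so its spectrum consists of real eigenvalues. Expanding the characteristic polynomial of the displayed matrix gives
  det(λ I - A) = p(λ) = λ^3 + (0)λ^2 + (-21)λ + (-20).
Solving p(λ) = 0 yields eigenvalues ≈ -4, -1, 5. (A is shown rounded to 4 decimals, so these recover the underlying integer eigenvalues to within that precision.)
Verification: the trace of A = 0 equals the sum of eigenvalues 0, and det(A) ≈ 20.0000 matches the eigenvalue product 20.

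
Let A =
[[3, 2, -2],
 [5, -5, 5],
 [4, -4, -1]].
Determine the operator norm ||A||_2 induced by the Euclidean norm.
||A||_2 ≈ 9.7387 (= sqrt(largest eigenvalue of A^T A))

||A||_2 = sigma_max(A) = sqrt(lambda_max(A^T A)). Form the symmetric matrix M = A^T A =
[[50, -35, 15],
 [-35, 45, -25],
 [15, -25, 30]].
Its characteristic polynomial (trace, sum of principal 2x2 minors, determinant of M give the coefficients) is
  p(λ) = det(λ I - M) = λ^3 - 125λ^2 + 3025λ - 15625.
No integer candidate from the rational root theorem (±divisors of 15625) is a root, so the roots are irrational. The cubic discriminant is Δ = 9941500000 > 0, so there are three distinct real roots. p(7) = -232 and p(8) = 1087 have opposite signs, so a root lies in (7, 8); Newton's method refines it to λ ≈ 7.1651. p(22) = 1073 and p(23) = -8 have opposite signs, so a root lies in (22, 23); Newton's method refines it to λ ≈ 22.993. p(94) = -5191 and p(95) = 1000 have opposite signs, so a root lies in (94, 95); Newton's method refines it to λ ≈ 94.8419. Check (Vieta): the three roots sum to 125, matching tr M = 125.
So the eigenvalues of A^T A are ≈ 7.1651, 22.993, 94.8419 (all ≥ 0, as they must be for A^T A). The largest is λ_max ≈ 94.8419, hence ||A||_2 = sqrt(λ_max) ≈ 9.7387.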